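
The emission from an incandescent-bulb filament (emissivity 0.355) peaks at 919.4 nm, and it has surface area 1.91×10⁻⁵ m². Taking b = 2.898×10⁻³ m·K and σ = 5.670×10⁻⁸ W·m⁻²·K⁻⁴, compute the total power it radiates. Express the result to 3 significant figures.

Wien's law: T = b/λ_max = 2.898×10⁻³/9.194×10⁻⁷ = 3152.06 K.
Area A = 1.91×10⁻⁵ m².
Then P = εσAT⁴ = 0.355×5.670×10⁻⁸×1.91×10⁻⁵×(3152.06)⁴ = 38.0 W.

P ≈ 38.0 W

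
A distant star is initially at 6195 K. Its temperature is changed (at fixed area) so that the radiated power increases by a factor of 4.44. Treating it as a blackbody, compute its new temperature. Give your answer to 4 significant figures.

T₂ ≈ 8993 K

P ∝ T⁴, so T₂/T₁ = (P₂/P₁)^(1/4) = (4.44)^(1/4) = 1.45160.
T₂ = 6195 × 1.45160 = 8993 K.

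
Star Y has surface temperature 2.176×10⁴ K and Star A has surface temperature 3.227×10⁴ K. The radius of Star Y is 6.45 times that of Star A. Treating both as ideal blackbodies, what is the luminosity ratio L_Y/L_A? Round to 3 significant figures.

L_Y/L_A ≈ 8.60

L ∝ R²T⁴, so L_Y/L_A = (R_Y/R_A)²(T_Y/T_A)⁴ = (6.45)² × (2.176×10⁴/3.227×10⁴)⁴ = 41.6025 × 0.206747 = 8.60.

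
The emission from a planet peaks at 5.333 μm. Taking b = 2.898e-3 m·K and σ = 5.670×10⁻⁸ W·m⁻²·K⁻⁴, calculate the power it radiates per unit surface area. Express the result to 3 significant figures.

Wien's law: T = b/λ_max = 2.898×10⁻³/5.333×10⁻⁶ = 543.409 K.
Then I = σT⁴ = 5.670×10⁻⁸×(543.409)⁴ = 4.94×10³ W/m².

I ≈ 4.94×10³ W/m²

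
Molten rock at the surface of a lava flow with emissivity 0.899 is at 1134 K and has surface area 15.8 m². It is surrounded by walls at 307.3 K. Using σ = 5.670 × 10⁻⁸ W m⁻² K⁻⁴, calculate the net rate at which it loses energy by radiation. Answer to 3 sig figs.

Net loss ≈ 1.32×10⁶ W

Area A = 15.8 m².
Net radiated power P_net = εσA(T⁴ − T₀⁴) = 0.899×5.670×10⁻⁸×15.8×(1134⁴ − 307.3⁴).
T⁴ − T₀⁴ = 1.65368×10¹² − 8.91765×10⁹ = 1.64476×10¹² K⁴, so P_net = 1.32×10⁶ W.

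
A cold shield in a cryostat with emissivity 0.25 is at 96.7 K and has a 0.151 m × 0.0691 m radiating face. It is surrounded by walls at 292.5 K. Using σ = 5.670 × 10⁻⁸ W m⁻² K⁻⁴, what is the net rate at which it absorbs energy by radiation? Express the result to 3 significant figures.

Area A = 0.151 × 0.0691 = 0.0104341 m².
Net radiated power P_net = εσA(T⁴ − T₀⁴) = 0.25×5.670×10⁻⁸×0.0104341×(96.7⁴ − 292.5⁴).
T⁴ − T₀⁴ = 8.74391×10⁷ − 7.31987×10⁹ = -7.23243×10⁹ K⁴, so P_net = -1.07 W — negative, meaning a net gain of 1.07 W.

Net gain ≈ 1.07 W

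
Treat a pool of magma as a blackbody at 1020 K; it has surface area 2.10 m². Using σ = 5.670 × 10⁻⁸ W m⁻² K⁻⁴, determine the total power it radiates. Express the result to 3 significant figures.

Area A = 2.10 m².
P = σAT⁴ = 5.670×10⁻⁸ × 2.10 × (1020)⁴ = 1.29×10⁵ W.

P ≈ 1.29×10⁵ W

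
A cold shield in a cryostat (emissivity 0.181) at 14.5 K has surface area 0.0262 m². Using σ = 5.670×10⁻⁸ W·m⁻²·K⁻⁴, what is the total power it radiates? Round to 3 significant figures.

Area A = 0.0262 m².
P = εσAT⁴ = 0.181 × 5.670×10⁻⁸ × 0.0262 × (14.5)⁴ = 1.19×10⁻⁵ W.

P ≈ 1.19×10⁻⁵ W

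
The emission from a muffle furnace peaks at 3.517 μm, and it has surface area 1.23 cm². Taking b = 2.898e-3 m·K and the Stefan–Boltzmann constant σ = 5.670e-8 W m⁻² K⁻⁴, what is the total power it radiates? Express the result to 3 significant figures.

P ≈ 3.22 W

Wien's law: T = b/λ_max = 2.898×10⁻³/3.517×10⁻⁶ = 823.998 K.
Area A = 1.23 cm² = 1.23×10⁻⁴ m².
Then P = σAT⁴ = 5.670×10⁻⁸×1.23×10⁻⁴×(823.998)⁴ = 3.22 W.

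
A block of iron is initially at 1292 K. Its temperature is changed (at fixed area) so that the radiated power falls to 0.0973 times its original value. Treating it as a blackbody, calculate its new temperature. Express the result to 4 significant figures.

T₂ ≈ 721.6 K

P ∝ T⁴, so T₂/T₁ = (P₂/P₁)^(1/4) = (0.0973)^(1/4) = 0.558506.
T₂ = 1292 × 0.558506 = 721.6 K.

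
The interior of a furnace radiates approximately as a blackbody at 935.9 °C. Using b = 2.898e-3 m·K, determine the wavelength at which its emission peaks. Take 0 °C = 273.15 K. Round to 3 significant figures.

T = 935.9 °C + 273.15 = 1209.05 K.
Wien's displacement law: λ_max = b/T = (2.898×10⁻³ m·K)/(1209.05 K) = 2.397×10⁻⁶ m.
That is 2.40 μm, in the infrared range.

λ_max ≈ 2.40 μm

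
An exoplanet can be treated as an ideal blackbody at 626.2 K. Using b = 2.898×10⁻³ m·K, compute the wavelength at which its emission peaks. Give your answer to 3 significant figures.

Wien's displacement law: λ_max = b/T = (2.898×10⁻³ m·K)/(626.2 K) = 4.628×10⁻⁶ m.
That is 4.63 μm, in the infrared range.

λ_max ≈ 4.63 μm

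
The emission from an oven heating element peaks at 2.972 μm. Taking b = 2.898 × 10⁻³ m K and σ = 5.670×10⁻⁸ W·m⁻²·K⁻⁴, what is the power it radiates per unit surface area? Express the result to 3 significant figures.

Wien's law: T = b/λ_max = 2.898×10⁻³/2.972×10⁻⁶ = 975.101 K.
Then I = σT⁴ = 5.670×10⁻⁸×(975.101)⁴ = 5.13×10⁴ W/m².

I ≈ 5.13×10⁴ W/m²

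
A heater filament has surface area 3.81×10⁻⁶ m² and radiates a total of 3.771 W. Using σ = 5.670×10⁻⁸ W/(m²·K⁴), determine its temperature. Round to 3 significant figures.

T ≈ 2.04×10³ K

Area A = 3.81×10⁻⁶ m².
P = σAT⁴ ⇒ T = (P/(σA))^(1/4) = (3.771/(5.670×10⁻⁸×3.81×10⁻⁶))^(1/4) = 2.04×10³ K.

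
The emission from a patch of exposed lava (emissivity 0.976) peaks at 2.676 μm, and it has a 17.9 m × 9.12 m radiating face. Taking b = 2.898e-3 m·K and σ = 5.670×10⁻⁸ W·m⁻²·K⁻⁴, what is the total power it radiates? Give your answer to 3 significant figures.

P ≈ 1.24×10⁷ W

Wien's law: T = b/λ_max = 2.898×10⁻³/2.676×10⁻⁶ = 1082.96 K.
Area A = 17.9 × 9.12 = 163.248 m².
Then P = εσAT⁴ = 0.976×5.670×10⁻⁸×163.248×(1082.96)⁴ = 1.24×10⁷ W.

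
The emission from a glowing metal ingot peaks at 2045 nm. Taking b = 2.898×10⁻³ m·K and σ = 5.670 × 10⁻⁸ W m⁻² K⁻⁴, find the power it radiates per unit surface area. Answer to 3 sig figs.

Wien's law: T = b/λ_max = 2.898×10⁻³/2.045×10⁻⁶ = 1417.11 K.
Then I = σT⁴ = 5.670×10⁻⁸×(1417.11)⁴ = 2.29×10⁵ W/m².

I ≈ 2.29×10⁵ W/m²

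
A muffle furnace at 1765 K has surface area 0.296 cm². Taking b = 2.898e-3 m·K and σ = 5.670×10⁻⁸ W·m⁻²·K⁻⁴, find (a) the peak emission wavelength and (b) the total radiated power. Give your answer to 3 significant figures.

λ_max ≈ 1.64 μm; P ≈ 16.3 W

(a) λ_max = b/T = 2.898×10⁻³/1765 = 1.642×10⁻⁶ m = 1.64 μm.
Area A = 0.296 cm² = 2.96×10⁻⁵ m².
(b) P = σAT⁴ = 5.670×10⁻⁸×2.96×10⁻⁵×(1765)⁴ = 16.3 W.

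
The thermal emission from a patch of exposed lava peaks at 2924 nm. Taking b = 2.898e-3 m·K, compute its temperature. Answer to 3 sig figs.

T ≈ 991 K

Wien's law gives T = b/λ_max = (2.898×10⁻³ m·K)/(2.924×10⁻⁶ m) = 991 K.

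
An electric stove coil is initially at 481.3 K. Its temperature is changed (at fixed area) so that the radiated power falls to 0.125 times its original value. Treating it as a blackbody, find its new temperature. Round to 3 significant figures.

T₂ ≈ 286 K

P ∝ T⁴, so T₂/T₁ = (P₂/P₁)^(1/4) = (0.125)^(1/4) = 0.594604.
T₂ = 481.3 × 0.594604 = 286 K.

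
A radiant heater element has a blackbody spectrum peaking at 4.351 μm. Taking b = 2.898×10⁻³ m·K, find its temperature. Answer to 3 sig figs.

Wien's law gives T = b/λ_max = (2.898×10⁻³ m·K)/(4.351×10⁻⁶ m) = 666 K.

T ≈ 666 K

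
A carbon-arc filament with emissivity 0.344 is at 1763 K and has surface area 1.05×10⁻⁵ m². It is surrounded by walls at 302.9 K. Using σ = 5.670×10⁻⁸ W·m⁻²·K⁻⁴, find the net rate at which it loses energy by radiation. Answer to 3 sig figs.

Area A = 1.05×10⁻⁵ m².
Net radiated power P_net = εσA(T⁴ − T₀⁴) = 0.344×5.670×10⁻⁸×1.05×10⁻⁵×(1763⁴ − 302.9⁴).
T⁴ − T₀⁴ = 9.66071×10¹² − 8.41777×10⁹ = 9.65229×10¹² K⁴, so P_net = 1.98 W.

Net loss ≈ 1.98 W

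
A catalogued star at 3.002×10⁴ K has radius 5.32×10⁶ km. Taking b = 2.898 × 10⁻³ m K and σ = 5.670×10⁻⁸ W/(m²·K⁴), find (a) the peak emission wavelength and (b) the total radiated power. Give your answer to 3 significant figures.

λ_max ≈ 96.5 nm; P ≈ 1.64×10³¹ W

(a) λ_max = b/T = 2.898×10⁻³/3.002×10⁴ = 9.654×10⁻⁸ m = 96.5 nm.
Surface area A = 4πR² = 4π(5.32×10⁹ m)² = 3.55658×10²⁰ m².
(b) P = σAT⁴ = 5.670×10⁻⁸×3.55658×10²⁰×(3.002×10⁴)⁴ = 1.64×10³¹ W.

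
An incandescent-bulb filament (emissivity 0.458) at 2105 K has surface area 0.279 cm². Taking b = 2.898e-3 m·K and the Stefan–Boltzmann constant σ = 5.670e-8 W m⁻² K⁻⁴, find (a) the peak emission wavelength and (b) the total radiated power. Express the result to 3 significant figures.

(a) λ_max = b/T = 2.898×10⁻³/2105 = 1.377×10⁻⁶ m = 1.38 μm.
Area A = 0.279 cm² = 2.79×10⁻⁵ m².
(b) P = εσAT⁴ = 0.458×5.670×10⁻⁸×2.79×10⁻⁵×(2105)⁴ = 14.2 W.

λ_max ≈ 1.38 μm; P ≈ 14.2 W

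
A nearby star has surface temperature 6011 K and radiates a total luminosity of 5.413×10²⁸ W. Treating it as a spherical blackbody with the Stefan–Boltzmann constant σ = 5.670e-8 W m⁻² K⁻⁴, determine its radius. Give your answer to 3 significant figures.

R ≈ 7.63×10⁹ m

L = 4πR²σT⁴ ⇒ R = √(L/(4πσT⁴)).
σT⁴ = 7.40236×10⁷ W/m², so R = √(5.413×10²⁸/(4π×7.40236×10⁷)) = 7.63×10⁹ m.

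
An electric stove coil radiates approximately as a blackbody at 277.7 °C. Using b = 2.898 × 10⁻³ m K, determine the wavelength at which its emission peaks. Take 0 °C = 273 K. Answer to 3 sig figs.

λ_max ≈ 5.26 μm

T = 277.7 °C + 273 = 550.7 K.
Wien's displacement law: λ_max = b/T = (2.898×10⁻³ m·K)/(550.7 K) = 5.262×10⁻⁶ m.
That is 5.26 μm, in the infrared range.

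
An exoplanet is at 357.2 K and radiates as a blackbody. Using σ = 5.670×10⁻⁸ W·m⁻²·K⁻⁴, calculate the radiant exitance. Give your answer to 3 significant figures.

Stefan–Boltzmann: I = σT⁴ = 5.670×10⁻⁸ × (357.2)⁴ = 923 W/m².

I ≈ 923 W/m²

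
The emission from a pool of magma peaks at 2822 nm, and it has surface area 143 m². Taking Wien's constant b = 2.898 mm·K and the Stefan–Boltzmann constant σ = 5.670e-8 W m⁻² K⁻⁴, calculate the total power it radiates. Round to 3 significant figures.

Wien's law: T = b/λ_max = 2.898×10⁻³/2.822×10⁻⁶ = 1026.93 K.
Area A = 143 m².
Then P = σAT⁴ = 5.670×10⁻⁸×143×(1026.93)⁴ = 9.02×10⁶ W.

P ≈ 9.02×10⁶ W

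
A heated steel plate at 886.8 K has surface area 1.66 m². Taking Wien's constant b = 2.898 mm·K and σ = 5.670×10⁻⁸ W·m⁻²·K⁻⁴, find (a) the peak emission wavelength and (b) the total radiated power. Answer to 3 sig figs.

λ_max ≈ 3.27 μm; P ≈ 5.82×10⁴ W

(a) λ_max = b/T = 2.898×10⁻³/886.8 = 3.268×10⁻⁶ m = 3.27 μm.
Area A = 1.66 m².
(b) P = σAT⁴ = 5.670×10⁻⁸×1.66×(886.8)⁴ = 5.82×10⁴ W.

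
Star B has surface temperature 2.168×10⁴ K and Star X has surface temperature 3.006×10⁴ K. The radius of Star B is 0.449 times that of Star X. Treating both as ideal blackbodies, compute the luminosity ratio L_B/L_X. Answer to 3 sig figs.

L_B/L_X ≈ 0.0545

L ∝ R²T⁴, so L_B/L_X = (R_B/R_X)²(T_B/T_X)⁴ = (0.449)² × (2.168×10⁴/3.006×10⁴)⁴ = 0.201601 × 0.270571 = 0.0545.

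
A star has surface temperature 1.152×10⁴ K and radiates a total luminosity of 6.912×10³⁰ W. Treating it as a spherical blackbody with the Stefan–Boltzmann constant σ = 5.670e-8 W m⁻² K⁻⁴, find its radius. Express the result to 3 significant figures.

L = 4πR²σT⁴ ⇒ R = √(L/(4πσT⁴)).
σT⁴ = 9.98603×10⁸ W/m², so R = √(6.912×10³⁰/(4π×9.98603×10⁸)) = 2.35×10¹⁰ m.

R ≈ 2.35×10¹⁰ m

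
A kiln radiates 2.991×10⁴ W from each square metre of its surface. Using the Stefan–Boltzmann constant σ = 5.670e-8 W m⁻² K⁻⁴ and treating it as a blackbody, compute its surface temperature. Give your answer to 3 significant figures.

I = σT⁴, so T = (I/σ)^(1/4) = (2.991×10⁴/(5.670×10⁻⁸))^(1/4) = 852 K.

T ≈ 852 K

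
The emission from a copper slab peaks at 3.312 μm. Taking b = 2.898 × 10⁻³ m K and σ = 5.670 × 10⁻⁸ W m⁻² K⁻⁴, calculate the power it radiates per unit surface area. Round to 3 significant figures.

I ≈ 3.32×10⁴ W/m²

Wien's law: T = b/λ_max = 2.898×10⁻³/3.312×10⁻⁶ = 875.000 K.
Then I = σT⁴ = 5.670×10⁻⁸×(875.000)⁴ = 3.32×10⁴ W/m².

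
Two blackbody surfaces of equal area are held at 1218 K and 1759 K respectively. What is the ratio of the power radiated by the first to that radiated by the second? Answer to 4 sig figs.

P₁/P₂ ≈ 0.2299

With equal areas, P₁/P₂ = (T₁/T₂)⁴ = (1218/1759)⁴ = 0.2299.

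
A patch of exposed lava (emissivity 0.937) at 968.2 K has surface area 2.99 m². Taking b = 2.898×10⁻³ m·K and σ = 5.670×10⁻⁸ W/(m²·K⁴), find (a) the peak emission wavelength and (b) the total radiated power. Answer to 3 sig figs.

λ_max ≈ 2.99 μm; P ≈ 1.40×10⁵ W

(a) λ_max = b/T = 2.898×10⁻³/968.2 = 2.993×10⁻⁶ m = 2.99 μm.
Area A = 2.99 m².
(b) P = εσAT⁴ = 0.937×5.670×10⁻⁸×2.99×(968.2)⁴ = 1.40×10⁵ W.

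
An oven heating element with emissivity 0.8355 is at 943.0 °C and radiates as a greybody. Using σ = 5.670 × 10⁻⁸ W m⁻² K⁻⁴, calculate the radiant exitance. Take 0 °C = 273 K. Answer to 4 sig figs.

I ≈ 1.036×10⁵ W/m²

T = 943.0 °C + 273 = 1216.0 K.
Stefan–Boltzmann: I = εσT⁴ = 0.8355 × 5.670×10⁻⁸ × (1216.0)⁴ = 1.036×10⁵ W/m².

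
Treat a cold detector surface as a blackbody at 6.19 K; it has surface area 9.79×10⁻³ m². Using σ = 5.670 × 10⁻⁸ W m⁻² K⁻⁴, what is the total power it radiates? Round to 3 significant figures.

P ≈ 8.15×10⁻⁷ W

Area A = 9.79×10⁻³ m².
P = σAT⁴ = 5.670×10⁻⁸ × 9.79×10⁻³ × (6.19)⁴ = 8.15×10⁻⁷ W.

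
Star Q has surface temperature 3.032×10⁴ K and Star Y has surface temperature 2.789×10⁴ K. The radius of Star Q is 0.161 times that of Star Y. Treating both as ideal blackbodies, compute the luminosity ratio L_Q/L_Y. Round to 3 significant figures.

L_Q/L_Y ≈ 0.0362

L ∝ R²T⁴, so L_Q/L_Y = (R_Q/R_Y)²(T_Q/T_Y)⁴ = (0.161)² × (3.032×10⁴/2.789×10⁴)⁴ = 0.025921 × 1.39676 = 0.0362.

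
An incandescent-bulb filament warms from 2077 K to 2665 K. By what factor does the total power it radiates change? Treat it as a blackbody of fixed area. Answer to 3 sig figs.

P₂/P₁ ≈ 2.71

P ∝ T⁴, so P₂/P₁ = (T₂/T₁)⁴ = (2665/2077)⁴ = (1.28310)⁴ = 2.71.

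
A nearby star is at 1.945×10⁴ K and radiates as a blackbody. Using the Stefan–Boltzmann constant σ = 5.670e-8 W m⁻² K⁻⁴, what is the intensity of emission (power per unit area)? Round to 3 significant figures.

I ≈ 8.11×10⁹ W/m²

Stefan–Boltzmann: I = σT⁴ = 5.670×10⁻⁸ × (1.945×10⁴)⁴ = 8.11×10⁹ W/m².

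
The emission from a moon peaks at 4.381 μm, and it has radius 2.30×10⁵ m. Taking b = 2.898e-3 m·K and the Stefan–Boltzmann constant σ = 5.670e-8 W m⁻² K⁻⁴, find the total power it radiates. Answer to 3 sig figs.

Wien's law: T = b/λ_max = 2.898×10⁻³/4.381×10⁻⁶ = 661.493 K.
Surface area A = 4πR² = 4π(2.30×10⁵ m)² = 6.64761×10¹¹ m².
Then P = σAT⁴ = 5.670×10⁻⁸×6.64761×10¹¹×(661.493)⁴ = 7.22×10¹⁵ W.

P ≈ 7.22×10¹⁵ W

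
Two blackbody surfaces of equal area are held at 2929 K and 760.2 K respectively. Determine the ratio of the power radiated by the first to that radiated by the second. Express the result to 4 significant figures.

P₁/P₂ ≈ 220.4

With equal areas, P₁/P₂ = (T₁/T₂)⁴ = (2929/760.2)⁴ = 220.4.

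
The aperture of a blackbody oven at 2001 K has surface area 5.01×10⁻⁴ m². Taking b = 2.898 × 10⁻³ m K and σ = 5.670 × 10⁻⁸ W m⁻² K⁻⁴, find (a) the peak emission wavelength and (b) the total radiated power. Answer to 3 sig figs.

λ_max ≈ 1.45×10³ nm; P ≈ 455 W

(a) λ_max = b/T = 2.898×10⁻³/2001 = 1.448×10⁻⁶ m = 1.45×10³ nm.
Area A = 5.01×10⁻⁴ m².
(b) P = σAT⁴ = 5.670×10⁻⁸×5.01×10⁻⁴×(2001)⁴ = 455 W.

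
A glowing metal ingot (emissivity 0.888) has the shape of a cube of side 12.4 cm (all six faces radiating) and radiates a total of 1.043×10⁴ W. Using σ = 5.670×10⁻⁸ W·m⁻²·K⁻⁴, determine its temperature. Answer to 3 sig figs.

Area A = 6s² = 6×(0.124 m)² = 0.092256 m².
P = εσAT⁴ ⇒ T = (P/(εσA))^(1/4) = (1.043×10⁴/(0.888×5.670×10⁻⁸×0.092256))^(1/4) = 1.22×10³ K.

T ≈ 1.22×10³ K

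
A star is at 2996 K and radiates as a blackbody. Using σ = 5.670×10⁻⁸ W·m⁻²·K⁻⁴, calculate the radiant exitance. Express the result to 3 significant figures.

Stefan–Boltzmann: I = σT⁴ = 5.670×10⁻⁸ × (2996)⁴ = 4.57×10⁶ W/m².

I ≈ 4.57×10⁶ W/m²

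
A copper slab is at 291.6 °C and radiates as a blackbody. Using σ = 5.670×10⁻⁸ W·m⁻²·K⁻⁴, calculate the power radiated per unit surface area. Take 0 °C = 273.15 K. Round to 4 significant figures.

I ≈ 5768 W/m²

T = 291.6 °C + 273.15 = 564.75 K.
Stefan–Boltzmann: I = σT⁴ = 5.670×10⁻⁸ × (564.75)⁴ = 5768 W/m².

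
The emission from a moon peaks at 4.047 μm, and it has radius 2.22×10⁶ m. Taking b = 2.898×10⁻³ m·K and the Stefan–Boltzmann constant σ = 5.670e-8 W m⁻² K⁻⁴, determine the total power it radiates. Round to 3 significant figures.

P ≈ 9.23×10¹⁷ W

Wien's law: T = b/λ_max = 2.898×10⁻³/4.047×10⁻⁶ = 716.086 K.
Surface area A = 4πR² = 4π(2.22×10⁶ m)² = 6.19321×10¹³ m².
Then P = σAT⁴ = 5.670×10⁻⁸×6.19321×10¹³×(716.086)⁴ = 9.23×10¹⁷ W.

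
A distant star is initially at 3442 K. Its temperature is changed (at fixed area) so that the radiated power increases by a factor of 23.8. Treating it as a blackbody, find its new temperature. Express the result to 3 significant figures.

T₂ ≈ 7.60×10³ K

P ∝ T⁴, so T₂/T₁ = (P₂/P₁)^(1/4) = (23.8)^(1/4) = 2.20874.
T₂ = 3442 × 2.20874 = 7.60×10³ K.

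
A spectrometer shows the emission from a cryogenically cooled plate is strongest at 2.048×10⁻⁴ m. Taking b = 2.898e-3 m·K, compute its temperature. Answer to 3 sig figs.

T ≈ 14.2 K

Wien's law gives T = b/λ_max = (2.898×10⁻³ m·K)/(2.048×10⁻⁴ m) = 14.2 K.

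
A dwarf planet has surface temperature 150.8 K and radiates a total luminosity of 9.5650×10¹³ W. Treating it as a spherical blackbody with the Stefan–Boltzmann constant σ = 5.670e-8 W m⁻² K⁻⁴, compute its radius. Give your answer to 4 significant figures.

L = 4πR²σT⁴ ⇒ R = √(L/(4πσT⁴)).
σT⁴ = 29.3217 W/m², so R = √(9.5650×10¹³/(4π×29.3217)) = 5.095×10⁵ m.

R ≈ 5.095×10⁵ m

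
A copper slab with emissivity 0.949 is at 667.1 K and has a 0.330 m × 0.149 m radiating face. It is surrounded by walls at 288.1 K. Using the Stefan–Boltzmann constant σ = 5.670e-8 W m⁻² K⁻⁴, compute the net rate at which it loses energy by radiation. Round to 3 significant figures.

Area A = 0.330 × 0.149 = 0.04917 m².
Net radiated power P_net = εσA(T⁴ − T₀⁴) = 0.949×5.670×10⁻⁸×0.04917×(667.1⁴ − 288.1⁴).
T⁴ − T₀⁴ = 1.98045×10¹¹ − 6.88927×10⁹ = 1.91156×10¹¹ K⁴, so P_net = 506 W.

Net loss ≈ 506 W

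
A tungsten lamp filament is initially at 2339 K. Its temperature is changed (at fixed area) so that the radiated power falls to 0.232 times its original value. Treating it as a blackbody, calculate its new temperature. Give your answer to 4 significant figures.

P ∝ T⁴, so T₂/T₁ = (P₂/P₁)^(1/4) = (0.232)^(1/4) = 0.694020.
T₂ = 2339 × 0.694020 = 1623 K.

T₂ ≈ 1623 K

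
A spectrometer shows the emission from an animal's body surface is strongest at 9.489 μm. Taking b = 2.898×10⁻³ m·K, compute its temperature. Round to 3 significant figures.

Wien's law gives T = b/λ_max = (2.898×10⁻³ m·K)/(9.489×10⁻⁶ m) = 305 K.

T ≈ 305 K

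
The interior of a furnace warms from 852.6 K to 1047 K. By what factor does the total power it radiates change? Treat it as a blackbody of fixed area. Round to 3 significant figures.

P₂/P₁ ≈ 2.27

P ∝ T⁴, so P₂/P₁ = (T₂/T₁)⁴ = (1047/852.6)⁴ = (1.22801)⁴ = 2.27.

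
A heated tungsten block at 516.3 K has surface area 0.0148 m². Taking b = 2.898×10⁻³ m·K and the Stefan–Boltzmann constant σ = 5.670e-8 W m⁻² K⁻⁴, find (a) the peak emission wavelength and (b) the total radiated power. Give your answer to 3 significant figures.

(a) λ_max = b/T = 2.898×10⁻³/516.3 = 5.613×10⁻⁶ m = 5.61 μm.
Area A = 0.0148 m².
(b) P = σAT⁴ = 5.670×10⁻⁸×0.0148×(516.3)⁴ = 59.6 W.

λ_max ≈ 5.61 μm; P ≈ 59.6 W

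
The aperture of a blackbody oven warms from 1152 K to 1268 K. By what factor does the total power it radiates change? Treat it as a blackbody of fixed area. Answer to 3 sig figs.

P ∝ T⁴, so P₂/P₁ = (T₂/T₁)⁴ = (1268/1152)⁴ = (1.10069)⁴ = 1.47.

P₂/P₁ ≈ 1.47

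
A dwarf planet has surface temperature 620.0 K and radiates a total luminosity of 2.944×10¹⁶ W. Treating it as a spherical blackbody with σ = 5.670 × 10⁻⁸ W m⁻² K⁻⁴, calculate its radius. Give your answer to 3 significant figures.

L = 4πR²σT⁴ ⇒ R = √(L/(4πσT⁴)).
σT⁴ = 8378.18 W/m², so R = √(2.944×10¹⁶/(4π×8378.18)) = 5.29×10⁵ m.

R ≈ 5.29×10⁵ m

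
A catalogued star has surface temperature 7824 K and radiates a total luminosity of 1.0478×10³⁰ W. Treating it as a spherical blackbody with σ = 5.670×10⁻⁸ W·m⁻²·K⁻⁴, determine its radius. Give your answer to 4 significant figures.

L = 4πR²σT⁴ ⇒ R = √(L/(4πσT⁴)).
σT⁴ = 2.12470×10⁸ W/m², so R = √(1.0478×10³⁰/(4π×2.12470×10⁸)) = 1.981×10¹⁰ m.

R ≈ 1.981×10¹⁰ m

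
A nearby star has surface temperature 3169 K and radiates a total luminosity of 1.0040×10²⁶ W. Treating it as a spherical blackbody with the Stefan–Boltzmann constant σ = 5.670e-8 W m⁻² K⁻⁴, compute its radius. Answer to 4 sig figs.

L = 4πR²σT⁴ ⇒ R = √(L/(4πσT⁴)).
σT⁴ = 5.71837×10⁶ W/m², so R = √(1.0040×10²⁶/(4π×5.71837×10⁶)) = 1.182×10⁹ m.

R ≈ 1.182×10⁹ m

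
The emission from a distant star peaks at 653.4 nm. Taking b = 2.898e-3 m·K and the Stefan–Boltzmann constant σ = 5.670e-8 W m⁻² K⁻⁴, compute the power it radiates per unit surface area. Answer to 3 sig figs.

I ≈ 2.19×10⁷ W/m²

Wien's law: T = b/λ_max = 2.898×10⁻³/6.534×10⁻⁷ = 4435.26 K.
Then I = σT⁴ = 5.670×10⁻⁸×(4435.26)⁴ = 2.19×10⁷ W/m².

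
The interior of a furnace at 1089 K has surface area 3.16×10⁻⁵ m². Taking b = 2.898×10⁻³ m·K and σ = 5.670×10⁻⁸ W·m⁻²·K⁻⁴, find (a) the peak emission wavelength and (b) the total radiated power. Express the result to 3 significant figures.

(a) λ_max = b/T = 2.898×10⁻³/1089 = 2.661×10⁻⁶ m = 2.66 μm.
Area A = 3.16×10⁻⁵ m².
(b) P = σAT⁴ = 5.670×10⁻⁸×3.16×10⁻⁵×(1089)⁴ = 2.52 W.

λ_max ≈ 2.66 μm; P ≈ 2.52 W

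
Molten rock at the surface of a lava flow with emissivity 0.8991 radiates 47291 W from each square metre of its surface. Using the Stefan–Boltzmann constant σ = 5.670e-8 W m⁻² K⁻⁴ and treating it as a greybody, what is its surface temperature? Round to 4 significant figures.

I = εσT⁴, so T = (I/εσ)^(1/4) = (47291/(0.8991×5.670×10⁻⁸))^(1/4) = 981.4 K.

T ≈ 981.4 K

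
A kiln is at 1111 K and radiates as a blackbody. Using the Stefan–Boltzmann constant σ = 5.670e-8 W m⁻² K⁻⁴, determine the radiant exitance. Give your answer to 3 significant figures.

Stefan–Boltzmann: I = σT⁴ = 5.670×10⁻⁸ × (1111)⁴ = 8.64×10⁴ W/m².

I ≈ 8.64×10⁴ W/m²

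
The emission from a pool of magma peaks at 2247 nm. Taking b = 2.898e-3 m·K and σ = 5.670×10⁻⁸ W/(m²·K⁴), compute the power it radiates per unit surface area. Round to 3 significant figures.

I ≈ 1.57×10⁵ W/m²

Wien's law: T = b/λ_max = 2.898×10⁻³/2.247×10⁻⁶ = 1289.72 K.
Then I = σT⁴ = 5.670×10⁻⁸×(1289.72)⁴ = 1.57×10⁵ W/m².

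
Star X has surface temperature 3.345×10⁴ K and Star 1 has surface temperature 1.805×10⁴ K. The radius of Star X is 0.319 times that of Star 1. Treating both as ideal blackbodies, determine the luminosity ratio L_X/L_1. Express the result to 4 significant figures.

L_X/L_1 ≈ 1.200

L ∝ R²T⁴, so L_X/L_1 = (R_X/R_1)²(T_X/T_1)⁴ = (0.319)² × (3.345×10⁴/1.805×10⁴)⁴ = 0.101761 × 11.7944 = 1.200.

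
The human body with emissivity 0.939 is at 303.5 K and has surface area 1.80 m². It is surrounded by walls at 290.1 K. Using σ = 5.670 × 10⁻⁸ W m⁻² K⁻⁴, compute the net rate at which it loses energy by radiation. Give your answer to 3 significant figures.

Area A = 1.80 m².
Net radiated power P_net = εσA(T⁴ − T₀⁴) = 0.939×5.670×10⁻⁸×1.80×(303.5⁴ − 290.1⁴).
T⁴ − T₀⁴ = 8.48467×10⁹ − 7.08257×10⁹ = 1.40210×10⁹ K⁴, so P_net = 134 W.

Net loss ≈ 134 W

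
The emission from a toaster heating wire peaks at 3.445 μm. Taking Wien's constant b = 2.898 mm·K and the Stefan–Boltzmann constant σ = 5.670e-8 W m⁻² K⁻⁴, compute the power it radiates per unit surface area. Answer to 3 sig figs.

I ≈ 2.84×10⁴ W/m²

Wien's law: T = b/λ_max = 2.898×10⁻³/3.445×10⁻⁶ = 841.219 K.
Then I = σT⁴ = 5.670×10⁻⁸×(841.219)⁴ = 2.84×10⁴ W/m².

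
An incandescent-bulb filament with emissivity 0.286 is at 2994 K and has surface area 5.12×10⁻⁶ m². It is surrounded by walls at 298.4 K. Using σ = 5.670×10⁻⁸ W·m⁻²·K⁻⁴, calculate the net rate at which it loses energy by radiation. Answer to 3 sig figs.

Net loss ≈ 6.67 W

Area A = 5.12×10⁻⁶ m².
Net radiated power P_net = εσA(T⁴ − T₀⁴) = 0.286×5.670×10⁻⁸×5.12×10⁻⁶×(2994⁴ − 298.4⁴).
T⁴ − T₀⁴ = 8.03539×10¹³ − 7.92858×10⁹ = 8.03460×10¹³ K⁴, so P_net = 6.67 W.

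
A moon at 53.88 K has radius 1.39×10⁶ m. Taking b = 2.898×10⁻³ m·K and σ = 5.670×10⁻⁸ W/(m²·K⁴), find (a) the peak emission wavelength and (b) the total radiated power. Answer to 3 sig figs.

(a) λ_max = b/T = 2.898×10⁻³/53.88 = 5.379×10⁻⁵ m = 53.8 μm.
Surface area A = 4πR² = 4π(1.39×10⁶ m)² = 2.42795×10¹³ m².
(b) P = σAT⁴ = 5.670×10⁻⁸×2.42795×10¹³×(53.88)⁴ = 1.16×10¹³ W.

λ_max ≈ 53.8 μm; P ≈ 1.16×10¹³ W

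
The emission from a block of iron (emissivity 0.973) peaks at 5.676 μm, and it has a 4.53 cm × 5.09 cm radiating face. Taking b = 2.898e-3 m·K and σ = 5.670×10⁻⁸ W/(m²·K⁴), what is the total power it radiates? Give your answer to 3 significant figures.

Wien's law: T = b/λ_max = 2.898×10⁻³/5.676×10⁻⁶ = 510.571 K.
Area A = 0.0453 × 0.0509 = 2.30577×10⁻³ m².
Then P = εσAT⁴ = 0.973×5.670×10⁻⁸×2.30577×10⁻³×(510.571)⁴ = 8.64 W.

P ≈ 8.64 W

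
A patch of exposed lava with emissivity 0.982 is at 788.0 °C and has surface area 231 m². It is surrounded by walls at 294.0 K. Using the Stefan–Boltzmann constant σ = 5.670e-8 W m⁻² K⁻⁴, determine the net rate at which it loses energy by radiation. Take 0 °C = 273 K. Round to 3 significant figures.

Net loss ≈ 1.62×10⁷ W

T = 788.0 °C + 273 = 1061.0 K.
Area A = 231 m².
Net radiated power P_net = εσA(T⁴ − T₀⁴) = 0.982×5.670×10⁻⁸×231×(1061.0⁴ − 294.0⁴).
T⁴ − T₀⁴ = 1.26725×10¹² − 7.47118×10⁹ = 1.25978×10¹² K⁴, so P_net = 1.62×10⁷ W.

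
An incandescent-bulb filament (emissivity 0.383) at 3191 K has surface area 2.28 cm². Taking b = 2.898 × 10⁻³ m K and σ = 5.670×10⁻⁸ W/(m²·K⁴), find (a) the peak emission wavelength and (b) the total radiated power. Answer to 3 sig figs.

λ_max ≈ 908 nm; P ≈ 513 W

(a) λ_max = b/T = 2.898×10⁻³/3191 = 9.082×10⁻⁷ m = 908 nm.
Area A = 2.28 cm² = 2.28×10⁻⁴ m².
(b) P = εσAT⁴ = 0.383×5.670×10⁻⁸×2.28×10⁻⁴×(3191)⁴ = 513 W.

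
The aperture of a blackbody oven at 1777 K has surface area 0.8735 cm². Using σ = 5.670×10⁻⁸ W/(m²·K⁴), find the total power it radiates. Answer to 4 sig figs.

P ≈ 49.39 W

Area A = 0.8735 cm² = 8.735×10⁻⁵ m².
P = σAT⁴ = 5.670×10⁻⁸ × 8.735×10⁻⁵ × (1777)⁴ = 49.39 W.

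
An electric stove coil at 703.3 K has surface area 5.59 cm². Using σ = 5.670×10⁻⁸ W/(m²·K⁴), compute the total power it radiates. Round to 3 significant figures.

P ≈ 7.75 W

Area A = 5.59 cm² = 5.59×10⁻⁴ m².
P = σAT⁴ = 5.670×10⁻⁸ × 5.59×10⁻⁴ × (703.3)⁴ = 7.75 W.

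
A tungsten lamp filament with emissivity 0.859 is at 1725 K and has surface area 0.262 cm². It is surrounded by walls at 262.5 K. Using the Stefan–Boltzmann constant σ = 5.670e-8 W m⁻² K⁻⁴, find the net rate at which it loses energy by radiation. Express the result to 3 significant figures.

Area A = 0.262 cm² = 2.62×10⁻⁵ m².
Net radiated power P_net = εσA(T⁴ − T₀⁴) = 0.859×5.670×10⁻⁸×2.62×10⁻⁵×(1725⁴ − 262.5⁴).
T⁴ − T₀⁴ = 8.85434×10¹² − 4.74807×10⁹ = 8.84959×10¹² K⁴, so P_net = 11.3 W.

Net loss ≈ 11.3 W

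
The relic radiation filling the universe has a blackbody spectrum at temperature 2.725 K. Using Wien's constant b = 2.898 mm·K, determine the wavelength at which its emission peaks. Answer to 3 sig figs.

Wien's displacement law: λ_max = b/T = (2.898×10⁻³ m·K)/(2.725 K) = 1.063×10⁻³ m.
That is 1.06 mm, in the microwave range.

λ_max ≈ 1.06 mm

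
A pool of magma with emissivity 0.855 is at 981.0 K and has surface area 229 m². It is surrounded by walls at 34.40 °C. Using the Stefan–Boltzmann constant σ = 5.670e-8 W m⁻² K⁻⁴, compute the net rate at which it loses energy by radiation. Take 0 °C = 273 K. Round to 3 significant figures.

Surroundings: T = 34.40 °C + 273 = 307.40 K.
Area A = 229 m².
Net radiated power P_net = εσA(T⁴ − T₀⁴) = 0.855×5.670×10⁻⁸×229×(981.0⁴ − 307.40⁴).
T⁴ − T₀⁴ = 9.26139×10¹¹ − 8.92926×10⁹ = 9.17210×10¹¹ K⁴, so P_net = 1.02×10⁷ W.

Net loss ≈ 1.02×10⁷ W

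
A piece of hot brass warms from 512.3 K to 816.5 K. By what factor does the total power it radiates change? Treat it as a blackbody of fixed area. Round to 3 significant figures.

P₂/P₁ ≈ 6.45

P ∝ T⁴, so P₂/P₁ = (T₂/T₁)⁴ = (816.5/512.3)⁴ = (1.59379)⁴ = 6.45.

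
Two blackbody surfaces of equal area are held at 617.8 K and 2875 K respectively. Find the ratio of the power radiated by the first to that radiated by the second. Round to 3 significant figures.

P₁/P₂ ≈ 2.13×10⁻³

With equal areas, P₁/P₂ = (T₁/T₂)⁴ = (617.8/2875)⁴ = 2.13×10⁻³.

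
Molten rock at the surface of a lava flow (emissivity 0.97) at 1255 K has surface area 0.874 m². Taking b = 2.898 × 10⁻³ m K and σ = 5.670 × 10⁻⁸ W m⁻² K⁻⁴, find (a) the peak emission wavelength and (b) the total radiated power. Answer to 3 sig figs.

(a) λ_max = b/T = 2.898×10⁻³/1255 = 2.309×10⁻⁶ m = 2.31×10³ nm.
Area A = 0.874 m².
(b) P = εσAT⁴ = 0.97×5.670×10⁻⁸×0.874×(1255)⁴ = 1.19×10⁵ W.

λ_max ≈ 2.31×10³ nm; P ≈ 1.19×10⁵ W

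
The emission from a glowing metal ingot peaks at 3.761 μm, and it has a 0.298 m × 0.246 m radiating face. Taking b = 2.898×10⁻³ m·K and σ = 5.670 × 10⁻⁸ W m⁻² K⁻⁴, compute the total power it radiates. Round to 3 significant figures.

P ≈ 1.47×10³ W

Wien's law: T = b/λ_max = 2.898×10⁻³/3.761×10⁻⁶ = 770.540 K.
Area A = 0.298 × 0.246 = 0.073308 m².
Then P = σAT⁴ = 5.670×10⁻⁸×0.073308×(770.540)⁴ = 1.47×10³ W.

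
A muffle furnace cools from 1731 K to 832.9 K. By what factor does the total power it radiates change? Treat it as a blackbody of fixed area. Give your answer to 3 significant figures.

P ∝ T⁴, so P₂/P₁ = (T₂/T₁)⁴ = (832.9/1731)⁴ = (0.481167)⁴ = 0.0536.

P₂/P₁ ≈ 0.0536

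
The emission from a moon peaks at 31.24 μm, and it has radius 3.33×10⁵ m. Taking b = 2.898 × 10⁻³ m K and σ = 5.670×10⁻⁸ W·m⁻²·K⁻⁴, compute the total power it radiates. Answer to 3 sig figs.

P ≈ 5.85×10¹² W

Wien's law: T = b/λ_max = 2.898×10⁻³/3.124×10⁻⁵ = 92.7657 K.
Surface area A = 4πR² = 4π(3.33×10⁵ m)² = 1.39347×10¹² m².
Then P = σAT⁴ = 5.670×10⁻⁸×1.39347×10¹²×(92.7657)⁴ = 5.85×10¹² W.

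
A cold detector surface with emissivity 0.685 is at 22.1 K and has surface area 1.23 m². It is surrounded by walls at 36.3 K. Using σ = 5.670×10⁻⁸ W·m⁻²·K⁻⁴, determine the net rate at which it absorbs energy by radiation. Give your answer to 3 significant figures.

Area A = 1.23 m².
Net radiated power P_net = εσA(T⁴ − T₀⁴) = 0.685×5.670×10⁻⁸×1.23×(22.1⁴ − 36.3⁴).
T⁴ − T₀⁴ = 2.38544×10⁵ − 1.73631×10⁶ = -1.49777×10⁶ K⁴, so P_net = -0.0716 W — negative, meaning a net gain of 0.0716 W.

Net gain ≈ 0.0716 W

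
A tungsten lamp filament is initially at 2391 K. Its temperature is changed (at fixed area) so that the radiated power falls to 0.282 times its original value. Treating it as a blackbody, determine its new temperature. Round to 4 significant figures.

T₂ ≈ 1742 K

P ∝ T⁴, so T₂/T₁ = (P₂/P₁)^(1/4) = (0.282)^(1/4) = 0.728723.
T₂ = 2391 × 0.728723 = 1742 K.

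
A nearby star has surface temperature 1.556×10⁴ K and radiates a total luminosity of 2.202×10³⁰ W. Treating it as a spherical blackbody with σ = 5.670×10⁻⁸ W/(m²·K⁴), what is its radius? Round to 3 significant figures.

R ≈ 7.26×10⁹ m

L = 4πR²σT⁴ ⇒ R = √(L/(4πσT⁴)).
σT⁴ = 3.32370×10⁹ W/m², so R = √(2.202×10³⁰/(4π×3.32370×10⁹)) = 7.26×10⁹ m.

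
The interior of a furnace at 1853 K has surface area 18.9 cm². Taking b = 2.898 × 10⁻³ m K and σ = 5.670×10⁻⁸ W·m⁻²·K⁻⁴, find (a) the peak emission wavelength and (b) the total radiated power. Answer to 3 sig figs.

λ_max ≈ 1.56 μm; P ≈ 1.26×10³ W

(a) λ_max = b/T = 2.898×10⁻³/1853 = 1.564×10⁻⁶ m = 1.56 μm.
Area A = 18.9 cm² = 1.89×10⁻³ m².
(b) P = σAT⁴ = 5.670×10⁻⁸×1.89×10⁻³×(1853)⁴ = 1.26×10³ W.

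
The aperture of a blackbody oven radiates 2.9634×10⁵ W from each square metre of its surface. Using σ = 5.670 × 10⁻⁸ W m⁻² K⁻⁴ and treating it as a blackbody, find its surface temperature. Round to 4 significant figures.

T ≈ 1512 K

I = σT⁴, so T = (I/σ)^(1/4) = (2.9634×10⁵/(5.670×10⁻⁸))^(1/4) = 1512 K.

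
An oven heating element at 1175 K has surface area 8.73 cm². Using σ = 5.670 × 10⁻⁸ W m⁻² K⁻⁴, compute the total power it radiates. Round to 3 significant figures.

P ≈ 94.4 W

Area A = 8.73 cm² = 8.73×10⁻⁴ m².
P = σAT⁴ = 5.670×10⁻⁸ × 8.73×10⁻⁴ × (1175)⁴ = 94.4 W.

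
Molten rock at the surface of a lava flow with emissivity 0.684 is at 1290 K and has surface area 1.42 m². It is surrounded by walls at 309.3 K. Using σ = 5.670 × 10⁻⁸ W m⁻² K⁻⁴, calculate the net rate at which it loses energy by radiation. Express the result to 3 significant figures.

Net loss ≈ 1.52×10⁵ W

Area A = 1.42 m².
Net radiated power P_net = εσA(T⁴ − T₀⁴) = 0.684×5.670×10⁻⁸×1.42×(1290⁴ − 309.3⁴).
T⁴ − T₀⁴ = 2.76923×10¹² − 9.15208×10⁹ = 2.76008×10¹² K⁴, so P_net = 1.52×10⁵ W.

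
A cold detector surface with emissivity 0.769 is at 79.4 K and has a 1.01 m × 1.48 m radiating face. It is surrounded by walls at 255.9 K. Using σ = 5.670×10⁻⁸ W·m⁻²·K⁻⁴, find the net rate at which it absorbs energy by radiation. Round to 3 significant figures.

Net gain ≈ 277 W

Area A = 1.01 × 1.48 = 1.4948 m².
Net radiated power P_net = εσA(T⁴ − T₀⁴) = 0.769×5.670×10⁻⁸×1.4948×(79.4⁴ − 255.9⁴).
T⁴ − T₀⁴ = 3.97450×10⁷ − 4.28826×10⁹ = -4.24852×10⁹ K⁴, so P_net = -277 W — negative, meaning a net gain of 277 W.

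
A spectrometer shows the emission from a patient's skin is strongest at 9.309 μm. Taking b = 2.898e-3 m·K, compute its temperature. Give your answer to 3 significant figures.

Wien's law gives T = b/λ_max = (2.898×10⁻³ m·K)/(9.309×10⁻⁶ m) = 311 K.

T ≈ 311 K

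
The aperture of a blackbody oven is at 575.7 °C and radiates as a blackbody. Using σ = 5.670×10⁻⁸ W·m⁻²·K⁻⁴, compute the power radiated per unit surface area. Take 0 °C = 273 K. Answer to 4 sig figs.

T = 575.7 °C + 273 = 848.7 K.
Stefan–Boltzmann: I = σT⁴ = 5.670×10⁻⁸ × (848.7)⁴ = 2.942×10⁴ W/m².

I ≈ 2.942×10⁴ W/m²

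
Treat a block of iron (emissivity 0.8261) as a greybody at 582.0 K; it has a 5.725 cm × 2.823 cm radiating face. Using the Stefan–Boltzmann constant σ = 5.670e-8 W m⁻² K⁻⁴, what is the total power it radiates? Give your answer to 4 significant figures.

P ≈ 8.685 W

Area A = 0.05725 × 0.02823 = 1.61617×10⁻³ m².
P = εσAT⁴ = 0.8261 × 5.670×10⁻⁸ × 1.61617×10⁻³ × (582.0)⁴ = 8.685 W.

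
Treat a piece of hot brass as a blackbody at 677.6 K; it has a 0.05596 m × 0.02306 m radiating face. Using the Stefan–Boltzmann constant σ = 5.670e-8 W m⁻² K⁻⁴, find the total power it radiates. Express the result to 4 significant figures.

Area A = 0.05596 × 0.02306 = 1.29044×10⁻³ m².
P = σAT⁴ = 5.670×10⁻⁸ × 1.29044×10⁻³ × (677.6)⁴ = 15.42 W.

P ≈ 15.42 W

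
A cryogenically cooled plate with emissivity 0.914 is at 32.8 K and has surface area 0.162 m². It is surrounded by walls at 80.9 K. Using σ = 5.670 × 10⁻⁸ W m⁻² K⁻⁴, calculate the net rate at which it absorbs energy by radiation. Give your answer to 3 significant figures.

Net gain ≈ 0.350 W

Area A = 0.162 m².
Net radiated power P_net = εσA(T⁴ − T₀⁴) = 0.914×5.670×10⁻⁸×0.162×(32.8⁴ − 80.9⁴).
T⁴ − T₀⁴ = 1.15743×10⁶ − 4.28345×10⁷ = -4.16771×10⁷ K⁴, so P_net = -0.350 W — negative, meaning a net gain of 0.350 W.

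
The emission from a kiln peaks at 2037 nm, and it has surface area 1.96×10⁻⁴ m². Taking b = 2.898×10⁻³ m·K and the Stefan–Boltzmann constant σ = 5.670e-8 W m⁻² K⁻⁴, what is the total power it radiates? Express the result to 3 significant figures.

P ≈ 45.5 W

Wien's law: T = b/λ_max = 2.898×10⁻³/2.037×10⁻⁶ = 1422.68 K.
Area A = 1.96×10⁻⁴ m².
Then P = σAT⁴ = 5.670×10⁻⁸×1.96×10⁻⁴×(1422.68)⁴ = 45.5 W.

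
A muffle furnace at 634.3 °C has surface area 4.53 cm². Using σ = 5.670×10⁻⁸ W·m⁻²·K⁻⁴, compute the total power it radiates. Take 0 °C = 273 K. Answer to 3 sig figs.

T = 634.3 °C + 273 = 907.3 K.
Area A = 4.53 cm² = 4.53×10⁻⁴ m².
P = σAT⁴ = 5.670×10⁻⁸ × 4.53×10⁻⁴ × (907.3)⁴ = 17.4 W.

P ≈ 17.4 W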